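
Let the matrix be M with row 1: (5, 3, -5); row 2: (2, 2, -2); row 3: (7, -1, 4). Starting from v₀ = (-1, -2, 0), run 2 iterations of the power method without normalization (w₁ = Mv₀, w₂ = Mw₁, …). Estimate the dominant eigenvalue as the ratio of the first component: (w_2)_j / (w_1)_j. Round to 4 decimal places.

w1 = Mv₀ = (-11, -6, -5)
w2 = Mw1 = (-48, -24, -91)
Ratio at component: -48 / -11 = 4.3636

4.3636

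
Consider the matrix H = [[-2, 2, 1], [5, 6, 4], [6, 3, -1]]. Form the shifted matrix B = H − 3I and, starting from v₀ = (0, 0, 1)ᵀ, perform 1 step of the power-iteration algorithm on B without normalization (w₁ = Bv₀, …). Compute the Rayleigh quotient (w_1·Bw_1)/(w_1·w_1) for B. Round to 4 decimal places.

B = H − 3I has rows (-5, 2, 1); (5, 3, 4); (6, 3, -4)
w1 = Bv₀ = ((-5)·0 + 2·0 + 1·1; 5·0 + 3·0 + 4·1; 6·0 + 3·0 + (-4)·1) = (1, 4, -4)
Bw1 = (-1, 1, 34)
w1·Bw1 = -133; w1·w1 = 33; μ ≈ -133/33 = -4.0303

-4.0303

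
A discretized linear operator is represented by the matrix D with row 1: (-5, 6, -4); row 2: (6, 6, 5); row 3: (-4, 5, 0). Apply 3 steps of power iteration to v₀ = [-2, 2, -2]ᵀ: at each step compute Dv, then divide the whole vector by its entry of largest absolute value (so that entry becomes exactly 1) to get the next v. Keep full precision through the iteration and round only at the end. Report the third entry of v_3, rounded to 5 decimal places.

Dv0 = (30.000000, -10.000000, 18.000000); divide by 30.000000 → v1 = (1.000000, -0.333333, 0.600000)
Dv1 = (-9.400000, 7.000000, -5.666667); divide by -9.400000 → v2 = (1.000000, -0.744681, 0.602837)
Dv2 = (-11.879433, 4.546099, -7.723404); divide by -11.879433 → v3 = (1.000000, -0.382687, 0.650149)
Requested entry of v3: 2178/3350 = 0.65015

0.65015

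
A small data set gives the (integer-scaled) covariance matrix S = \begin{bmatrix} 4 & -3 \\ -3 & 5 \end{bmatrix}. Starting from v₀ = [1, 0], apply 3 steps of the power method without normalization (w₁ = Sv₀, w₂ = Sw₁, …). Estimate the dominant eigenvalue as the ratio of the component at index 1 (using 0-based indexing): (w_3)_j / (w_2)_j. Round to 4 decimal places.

7.7778

w1 = Sv₀ = (4·1 + (-3)·0; (-3)·1 + 5·0) = (4, -3)
w2 = Sw1 = (4·4 + (-3)·(-3); (-3)·4 + 5·(-3)) = (25, -27)
w3 = Sw2 = (181, -210)
Ratio at component: -210 / -27 = 7.7778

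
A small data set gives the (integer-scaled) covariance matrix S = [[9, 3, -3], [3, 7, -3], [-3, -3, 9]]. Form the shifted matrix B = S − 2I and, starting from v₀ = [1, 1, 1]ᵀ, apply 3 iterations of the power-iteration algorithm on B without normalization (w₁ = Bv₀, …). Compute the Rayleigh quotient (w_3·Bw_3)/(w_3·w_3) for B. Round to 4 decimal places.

12.3465

B = S − 2I has rows (7, 3, -3); (3, 5, -3); (-3, -3, 7)
w1 = Bv₀ = (7·1 + 3·1 + (-3)·1; 3·1 + 5·1 + (-3)·1; (-3)·1 + (-3)·1 + 7·1) = (7, 5, 1)
w2 = Bw1 = (7·7 + 3·5 + (-3)·1; 3·7 + 5·5 + (-3)·1; (-3)·7 + (-3)·5 + 7·1) = (61, 43, -29)
w3 = Bw2 = (643, 485, -515)
Bw3 = (7501, 5899, -6989)
w3·Bw3 = 11283493; w3·w3 = 913899; μ ≈ 11283493/913899 = 12.3465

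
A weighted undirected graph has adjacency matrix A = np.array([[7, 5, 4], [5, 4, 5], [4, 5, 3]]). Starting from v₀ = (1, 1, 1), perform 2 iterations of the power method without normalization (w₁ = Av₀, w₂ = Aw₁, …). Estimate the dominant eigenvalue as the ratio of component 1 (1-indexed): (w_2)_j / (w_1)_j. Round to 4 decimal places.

w1 = Av₀ = (16, 14, 12)
w2 = Aw1 = (230, 196, 170)
Ratio at component: 230 / 16 = 14.3750

14.3750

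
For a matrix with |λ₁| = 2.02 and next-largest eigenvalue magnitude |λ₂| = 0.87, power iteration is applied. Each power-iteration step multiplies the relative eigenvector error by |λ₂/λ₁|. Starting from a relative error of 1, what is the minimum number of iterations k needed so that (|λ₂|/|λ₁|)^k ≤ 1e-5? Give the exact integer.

|λ₂/λ₁| = 0.87/2.02 = 0.43069
Need k ≥ ln(1e-5) / ln(0.43069) = -11.5129 / -0.8424 ≈ 13.667
Smallest integer k satisfying the bound: 14

14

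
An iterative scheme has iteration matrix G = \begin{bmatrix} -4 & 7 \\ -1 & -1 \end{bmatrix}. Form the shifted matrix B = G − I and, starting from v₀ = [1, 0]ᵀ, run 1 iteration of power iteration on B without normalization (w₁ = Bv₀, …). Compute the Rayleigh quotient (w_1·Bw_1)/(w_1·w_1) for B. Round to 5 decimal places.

μ ≈ -3.73077

B = G − I has rows (-5, 7); (-1, -2)
w1 = Bv₀ = ((-5)·1 + 7·0; (-1)·1 + (-2)·0) = (-5, -1)
Bw1 = (18, 7)
w1·Bw1 = -97; w1·w1 = 26; μ ≈ -97/26 = -3.73077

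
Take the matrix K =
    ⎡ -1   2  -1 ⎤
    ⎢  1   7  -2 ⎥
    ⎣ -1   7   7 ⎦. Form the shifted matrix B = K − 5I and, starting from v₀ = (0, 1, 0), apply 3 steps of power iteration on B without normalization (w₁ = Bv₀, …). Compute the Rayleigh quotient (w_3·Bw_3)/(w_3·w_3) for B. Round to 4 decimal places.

B = K − 5I has rows (-6, 2, -1); (1, 2, -2); (-1, 7, 2)
w1 = Bv₀ = ((-6)·0 + 2·1 + (-1)·0; 1·0 + 2·1 + (-2)·0; (-1)·0 + 7·1 + 2·0) = (2, 2, 7)
w2 = Bw1 = ((-6)·2 + 2·2 + (-1)·7; 1·2 + 2·2 + (-2)·7; (-1)·2 + 7·2 + 2·7) = (-15, -8, 26)
w3 = Bw2 = (48, -83, 11)
Bw3 = (-465, -140, -607)
w3·Bw3 = -17377; w3·w3 = 9314; μ ≈ -17377/9314 = -1.8657

μ ≈ -1.8657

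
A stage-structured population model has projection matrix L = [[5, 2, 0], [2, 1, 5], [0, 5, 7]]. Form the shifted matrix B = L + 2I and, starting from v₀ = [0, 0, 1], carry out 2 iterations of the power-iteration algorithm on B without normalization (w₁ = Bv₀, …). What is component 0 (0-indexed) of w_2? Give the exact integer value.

10

B = L + 2I has rows (7, 2, 0); (2, 3, 5); (0, 5, 9)
w1 = Bv₀ = (7·0 + 2·0 + 0·1; 2·0 + 3·0 + 5·1; 0·0 + 5·0 + 9·1) = (0, 5, 9)
w2 = Bw1 = (7·0 + 2·5 + 0·9; 2·0 + 3·5 + 5·9; 0·0 + 5·5 + 9·9) = (10, 60, 106)
Requested component of w2: 10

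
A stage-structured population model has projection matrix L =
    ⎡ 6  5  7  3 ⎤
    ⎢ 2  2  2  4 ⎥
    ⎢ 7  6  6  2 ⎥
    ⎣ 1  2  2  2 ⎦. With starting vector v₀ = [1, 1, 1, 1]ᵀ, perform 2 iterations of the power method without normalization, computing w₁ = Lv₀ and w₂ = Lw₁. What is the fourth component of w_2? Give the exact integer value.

97

w1 = Lv₀ = (6·1 + 5·1 + 7·1 + 3·1; 2·1 + 2·1 + 2·1 + 4·1; 7·1 + 6·1 + 6·1 + 2·1; 1·1 + 2·1 + 2·1 + 2·1) = (21, 10, 21, 7)
w2 = Lw1 = (6·21 + 5·10 + 7·21 + 3·7; 2·21 + 2·10 + 2·21 + 4·7; 7·21 + 6·10 + 6·21 + 2·7; 1·21 + 2·10 + 2·21 + 2·7) = (344, 132, 347, 97)
The requested component of w2 is 97.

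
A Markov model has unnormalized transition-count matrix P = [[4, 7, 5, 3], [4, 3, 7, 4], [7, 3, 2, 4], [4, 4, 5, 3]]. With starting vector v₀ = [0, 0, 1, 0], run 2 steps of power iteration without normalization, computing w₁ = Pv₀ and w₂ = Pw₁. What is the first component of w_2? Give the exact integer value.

94

w1 = Pv₀ = (4·0 + 7·0 + 5·1 + 3·0; 4·0 + 3·0 + 7·1 + 4·0; 7·0 + 3·0 + 2·1 + 4·0; 4·0 + 4·0 + 5·1 + 3·0) = (5, 7, 2, 5)
w2 = Pw1 = (4·5 + 7·7 + 5·2 + 3·5; 4·5 + 3·7 + 7·2 + 4·5; 7·5 + 3·7 + 2·2 + 4·5; 4·5 + 4·7 + 5·2 + 3·5) = (94, 75, 80, 73)
The requested component of w2 is 94.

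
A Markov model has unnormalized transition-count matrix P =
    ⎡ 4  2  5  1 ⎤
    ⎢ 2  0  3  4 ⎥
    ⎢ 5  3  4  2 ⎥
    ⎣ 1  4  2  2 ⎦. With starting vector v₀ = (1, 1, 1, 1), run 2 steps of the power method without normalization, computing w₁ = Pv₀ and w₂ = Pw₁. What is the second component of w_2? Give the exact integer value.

w1 = Pv₀ = (12, 9, 14, 9)
w2 = Pw1 = (145, 102, 161, 94)
The requested component of w2 is 102.

102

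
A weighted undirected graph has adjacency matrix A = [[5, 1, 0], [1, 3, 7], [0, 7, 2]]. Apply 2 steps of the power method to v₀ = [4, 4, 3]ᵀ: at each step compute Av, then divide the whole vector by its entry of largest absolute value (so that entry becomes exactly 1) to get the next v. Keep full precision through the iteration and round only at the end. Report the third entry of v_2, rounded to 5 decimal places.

0.87668

Av0 = (24.000000, 37.000000, 34.000000); divide by 37.000000 → v1 = (0.648649, 1.000000, 0.918919)
Av1 = (4.243243, 10.081081, 8.837838); divide by 10.081081 → v2 = (0.420912, 1.000000, 0.876676)
Requested entry of v2: 327/373 = 0.87668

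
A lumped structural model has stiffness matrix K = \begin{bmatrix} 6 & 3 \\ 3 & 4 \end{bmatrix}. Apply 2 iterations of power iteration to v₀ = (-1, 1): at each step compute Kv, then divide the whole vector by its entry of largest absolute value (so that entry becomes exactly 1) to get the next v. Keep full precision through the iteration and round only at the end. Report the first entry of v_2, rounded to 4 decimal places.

Kv0 = (-3.00000, 1.00000); divide by -3.00000 → v1 = (1.00000, -0.33333)
Kv1 = (5.00000, 1.66667); divide by 5.00000 → v2 = (1.00000, 0.33333)
Requested entry of v2: -15/-15 = 1.0000

1.0000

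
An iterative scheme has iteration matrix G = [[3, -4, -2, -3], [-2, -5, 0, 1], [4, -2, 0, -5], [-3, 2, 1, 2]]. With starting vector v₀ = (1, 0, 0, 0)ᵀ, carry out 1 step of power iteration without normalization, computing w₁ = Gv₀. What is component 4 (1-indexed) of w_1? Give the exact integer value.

w1 = Gv₀ = (3·1 + (-4)·0 + (-2)·0 + (-3)·0; (-2)·1 + (-5)·0 + 0·0 + 1·0; 4·1 + (-2)·0 + 0·0 + (-5)·0; (-3)·1 + 2·0 + 1·0 + 2·0) = (3, -2, 4, -3)
The requested component of w1 is -3.

-3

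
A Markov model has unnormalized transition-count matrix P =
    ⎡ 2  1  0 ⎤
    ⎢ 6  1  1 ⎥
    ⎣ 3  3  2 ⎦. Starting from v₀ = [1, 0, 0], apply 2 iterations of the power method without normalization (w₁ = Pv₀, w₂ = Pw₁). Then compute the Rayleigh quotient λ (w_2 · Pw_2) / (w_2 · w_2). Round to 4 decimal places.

λ ≈ 5.0874

w1 = Pv₀ = (2·1 + 1·0 + 0·0; 6·1 + 1·0 + 1·0; 3·1 + 3·0 + 2·0) = (2, 6, 3)
w2 = Pw1 = (2·2 + 1·6 + 0·3; 6·2 + 1·6 + 1·3; 3·2 + 3·6 + 2·3) = (10, 21, 30)
Pw2 = (41, 111, 153)
w2·Pw2 = 10·41 + 21·111 + 30·153 = 7331; w2·w2 = 10·10 + 21·21 + 30·30 = 1441
λ ≈ 7331/1441 = 5.0874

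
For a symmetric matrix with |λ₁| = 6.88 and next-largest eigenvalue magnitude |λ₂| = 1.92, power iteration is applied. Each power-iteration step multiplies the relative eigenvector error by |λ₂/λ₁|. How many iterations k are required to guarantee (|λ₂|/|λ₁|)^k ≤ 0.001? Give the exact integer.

6

|λ₂/λ₁| = 1.92/6.88 = 0.27907
Need k ≥ ln(0.001) / ln(0.27907) = -6.9078 / -1.2763 ≈ 5.412
Smallest integer k satisfying the bound: 6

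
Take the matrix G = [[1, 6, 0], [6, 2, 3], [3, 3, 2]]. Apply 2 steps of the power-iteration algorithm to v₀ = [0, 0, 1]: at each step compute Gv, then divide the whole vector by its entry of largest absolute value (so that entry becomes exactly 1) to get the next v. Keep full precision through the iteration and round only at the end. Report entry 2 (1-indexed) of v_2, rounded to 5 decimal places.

Gv0 = (0.000000, 3.000000, 2.000000); divide by 3.000000 → v1 = (0.000000, 1.000000, 0.666667)
Gv1 = (6.000000, 4.000000, 4.333333); divide by 6.000000 → v2 = (1.000000, 0.666667, 0.722222)
Requested entry of v2: 12/18 = 0.66667

0.66667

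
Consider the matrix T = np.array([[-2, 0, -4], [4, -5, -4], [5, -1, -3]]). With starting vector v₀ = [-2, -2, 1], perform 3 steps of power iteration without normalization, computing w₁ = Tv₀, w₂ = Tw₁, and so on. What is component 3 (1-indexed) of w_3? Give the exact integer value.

w1 = Tv₀ = (0, -2, -11)
w2 = Tw1 = (44, 54, 35)
w3 = Tw2 = (-228, -234, 61)
The requested component of w3 is 61.

61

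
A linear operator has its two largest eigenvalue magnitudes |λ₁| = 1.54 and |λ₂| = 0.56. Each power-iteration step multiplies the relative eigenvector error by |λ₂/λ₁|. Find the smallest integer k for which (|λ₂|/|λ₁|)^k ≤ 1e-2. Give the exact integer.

|λ₂/λ₁| = 0.56/1.54 = 0.36364
Need k ≥ ln(1e-2) / ln(0.36364) = -4.6052 / -1.0116 ≈ 4.552
Smallest integer k satisfying the bound: 5

5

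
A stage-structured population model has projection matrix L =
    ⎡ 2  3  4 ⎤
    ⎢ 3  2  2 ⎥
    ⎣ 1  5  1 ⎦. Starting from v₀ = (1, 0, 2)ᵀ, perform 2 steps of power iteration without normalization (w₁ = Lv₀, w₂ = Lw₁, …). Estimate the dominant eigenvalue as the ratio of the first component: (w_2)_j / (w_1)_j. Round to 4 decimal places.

5.3000

w1 = Lv₀ = (2·1 + 3·0 + 4·2; 3·1 + 2·0 + 2·2; 1·1 + 5·0 + 1·2) = (10, 7, 3)
w2 = Lw1 = (2·10 + 3·7 + 4·3; 3·10 + 2·7 + 2·3; 1·10 + 5·7 + 1·3) = (53, 50, 48)
Ratio at component: 53 / 10 = 5.3000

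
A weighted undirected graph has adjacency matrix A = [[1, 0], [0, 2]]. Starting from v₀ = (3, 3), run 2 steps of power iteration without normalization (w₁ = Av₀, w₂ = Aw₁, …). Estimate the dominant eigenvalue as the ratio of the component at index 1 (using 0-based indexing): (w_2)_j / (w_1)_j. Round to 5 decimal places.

w1 = Av₀ = (1·3 + 0·3; 0·3 + 2·3) = (3, 6)
w2 = Aw1 = (1·3 + 0·6; 0·3 + 2·6) = (3, 12)
Ratio at component: 12 / 6 = 2.00000

λ ≈ 2.00000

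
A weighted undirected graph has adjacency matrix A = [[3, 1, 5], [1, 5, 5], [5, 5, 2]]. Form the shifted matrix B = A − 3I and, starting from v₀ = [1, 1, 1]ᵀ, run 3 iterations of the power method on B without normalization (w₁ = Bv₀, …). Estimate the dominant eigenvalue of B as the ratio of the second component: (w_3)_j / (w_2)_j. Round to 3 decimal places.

B = A − 3I has rows (0, 1, 5); (1, 2, 5); (5, 5, -1)
w1 = Bv₀ = (6, 8, 9)
w2 = Bw1 = (53, 67, 61)
w3 = Bw2 = (372, 492, 539)
Ratio: 492/67 = 7.343

7.343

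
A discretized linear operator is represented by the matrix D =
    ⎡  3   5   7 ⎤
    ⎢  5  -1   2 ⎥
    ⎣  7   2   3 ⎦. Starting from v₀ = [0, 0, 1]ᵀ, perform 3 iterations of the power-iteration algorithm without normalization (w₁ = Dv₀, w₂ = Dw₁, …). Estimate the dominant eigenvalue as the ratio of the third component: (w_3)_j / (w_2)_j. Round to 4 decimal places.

w1 = Dv₀ = (3·0 + 5·0 + 7·1; 5·0 + (-1)·0 + 2·1; 7·0 + 2·0 + 3·1) = (7, 2, 3)
w2 = Dw1 = (3·7 + 5·2 + 7·3; 5·7 + (-1)·2 + 2·3; 7·7 + 2·2 + 3·3) = (52, 39, 62)
w3 = Dw2 = (785, 345, 628)
Ratio at component: 628 / 62 = 10.1290

10.1290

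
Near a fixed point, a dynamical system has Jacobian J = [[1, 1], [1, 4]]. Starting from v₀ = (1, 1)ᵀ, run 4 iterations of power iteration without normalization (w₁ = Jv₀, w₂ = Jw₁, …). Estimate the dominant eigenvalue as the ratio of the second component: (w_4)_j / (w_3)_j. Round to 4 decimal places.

w1 = Jv₀ = (2, 5)
w2 = Jw1 = (7, 22)
w3 = Jw2 = (29, 95)
w4 = Jw3 = (124, 409)
Ratio at component: 409 / 95 = 4.3053

λ ≈ 4.3053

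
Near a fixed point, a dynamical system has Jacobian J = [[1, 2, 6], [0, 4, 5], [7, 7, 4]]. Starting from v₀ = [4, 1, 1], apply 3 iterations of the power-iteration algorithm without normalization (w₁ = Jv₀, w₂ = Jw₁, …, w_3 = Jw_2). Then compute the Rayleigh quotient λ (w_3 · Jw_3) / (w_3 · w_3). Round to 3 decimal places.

λ ≈ 12.297

w1 = Jv₀ = (1·4 + 2·1 + 6·1; 0·4 + 4·1 + 5·1; 7·4 + 7·1 + 4·1) = (12, 9, 39)
w2 = Jw1 = (1·12 + 2·9 + 6·39; 0·12 + 4·9 + 5·39; 7·12 + 7·9 + 4·39) = (264, 231, 303)
w3 = Jw2 = (2544, 2439, 4677)
Jw3 = (35484, 33141, 53589)
w3·Jw3 = 2544·35484 + 2439·33141 + 4677·53589 = 421737948; w3·w3 = 2544·2544 + 2439·2439 + 4677·4677 = 34294986
λ ≈ 421737948/34294986 = 12.297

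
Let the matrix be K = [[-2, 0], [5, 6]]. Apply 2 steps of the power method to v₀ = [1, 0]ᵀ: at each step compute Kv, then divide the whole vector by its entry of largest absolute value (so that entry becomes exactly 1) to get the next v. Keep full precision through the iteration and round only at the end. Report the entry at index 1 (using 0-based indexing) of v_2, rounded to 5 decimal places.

1.00000

Kv0 = (-2.000000, 5.000000); divide by 5.000000 → v1 = (-0.400000, 1.000000)
Kv1 = (0.800000, 4.000000); divide by 4.000000 → v2 = (0.200000, 1.000000)
Requested entry of v2: 20/20 = 1.00000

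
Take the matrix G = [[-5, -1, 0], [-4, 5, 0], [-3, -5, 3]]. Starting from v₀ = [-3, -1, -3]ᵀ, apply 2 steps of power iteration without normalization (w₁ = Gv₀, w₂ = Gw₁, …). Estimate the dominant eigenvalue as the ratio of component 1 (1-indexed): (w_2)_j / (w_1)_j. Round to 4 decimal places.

w1 = Gv₀ = (16, 7, 5)
w2 = Gw1 = (-87, -29, -68)
Ratio at component: -87 / 16 = -5.4375

-5.4375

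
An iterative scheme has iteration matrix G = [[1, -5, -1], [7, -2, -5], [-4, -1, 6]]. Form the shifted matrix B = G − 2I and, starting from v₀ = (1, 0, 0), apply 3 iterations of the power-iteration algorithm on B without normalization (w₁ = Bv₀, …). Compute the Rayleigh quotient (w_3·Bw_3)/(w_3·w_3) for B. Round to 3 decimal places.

B = G − 2I has rows (-1, -5, -1); (7, -4, -5); (-4, -1, 4)
w1 = Bv₀ = ((-1)·1 + (-5)·0 + (-1)·0; 7·1 + (-4)·0 + (-5)·0; (-4)·1 + (-1)·0 + 4·0) = (-1, 7, -4)
w2 = Bw1 = ((-1)·(-1) + (-5)·7 + (-1)·(-4); 7·(-1) + (-4)·7 + (-5)·(-4); (-4)·(-1) + (-1)·7 + 4·(-4)) = (-30, -15, -19)
w3 = Bw2 = (124, -55, 59)
Bw3 = (92, 793, -205)
w3·Bw3 = -44302; w3·w3 = 21882; μ ≈ -44302/21882 = -2.025

μ ≈ -2.025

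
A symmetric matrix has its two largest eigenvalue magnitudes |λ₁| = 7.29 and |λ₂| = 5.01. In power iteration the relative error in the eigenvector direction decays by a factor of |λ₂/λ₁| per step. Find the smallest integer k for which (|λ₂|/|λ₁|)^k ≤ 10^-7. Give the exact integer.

|λ₂/λ₁| = 5.01/7.29 = 0.68724
Need k ≥ ln(10^-7) / ln(0.68724) = -16.1181 / -0.3751 ≈ 42.974
Smallest integer k satisfying the bound: 43

43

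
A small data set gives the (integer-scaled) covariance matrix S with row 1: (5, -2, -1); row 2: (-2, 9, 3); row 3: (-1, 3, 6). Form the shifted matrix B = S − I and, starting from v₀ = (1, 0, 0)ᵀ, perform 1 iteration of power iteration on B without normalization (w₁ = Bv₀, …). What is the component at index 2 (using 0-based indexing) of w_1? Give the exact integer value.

B = S − I has rows (4, -2, -1); (-2, 8, 3); (-1, 3, 5)
w1 = Bv₀ = (4·1 + (-2)·0 + (-1)·0; (-2)·1 + 8·0 + 3·0; (-1)·1 + 3·0 + 5·0) = (4, -2, -1)
Requested component of w1: -1

-1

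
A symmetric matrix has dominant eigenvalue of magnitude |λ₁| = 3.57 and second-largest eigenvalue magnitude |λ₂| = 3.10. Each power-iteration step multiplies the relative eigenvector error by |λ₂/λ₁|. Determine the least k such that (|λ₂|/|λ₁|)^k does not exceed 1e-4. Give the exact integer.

|λ₂/λ₁| = 3.10/3.57 = 0.86835
Need k ≥ ln(1e-4) / ln(0.86835) = -9.2103 / -0.1412 ≈ 65.246
Smallest integer k satisfying the bound: 66

66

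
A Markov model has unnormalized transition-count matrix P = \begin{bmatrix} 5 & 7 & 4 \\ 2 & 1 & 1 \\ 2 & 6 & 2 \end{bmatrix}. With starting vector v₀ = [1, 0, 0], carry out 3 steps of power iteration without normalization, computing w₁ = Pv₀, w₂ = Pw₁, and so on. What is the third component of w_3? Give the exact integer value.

230

w1 = Pv₀ = (5·1 + 7·0 + 4·0; 2·1 + 1·0 + 1·0; 2·1 + 6·0 + 2·0) = (5, 2, 2)
w2 = Pw1 = (5·5 + 7·2 + 4·2; 2·5 + 1·2 + 1·2; 2·5 + 6·2 + 2·2) = (47, 14, 26)
w3 = Pw2 = (437, 134, 230)
The requested component of w3 is 230.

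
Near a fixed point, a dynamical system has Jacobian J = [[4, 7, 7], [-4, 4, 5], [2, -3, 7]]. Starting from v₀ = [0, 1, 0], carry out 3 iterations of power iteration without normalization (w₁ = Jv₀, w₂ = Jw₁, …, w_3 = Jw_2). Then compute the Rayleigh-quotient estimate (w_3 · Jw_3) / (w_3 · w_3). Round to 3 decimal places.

4.969

w1 = Jv₀ = (7, 4, -3)
w2 = Jw1 = (35, -27, -19)
w3 = Jw2 = (-182, -343, 18)
Jw3 = (-3003, -554, 791)
w3·Jw3 = (-182)·(-3003) + (-343)·(-554) + 18·791 = 750806; w3·w3 = (-182)·(-182) + (-343)·(-343) + 18·18 = 151097
λ ≈ 750806/151097 = 4.969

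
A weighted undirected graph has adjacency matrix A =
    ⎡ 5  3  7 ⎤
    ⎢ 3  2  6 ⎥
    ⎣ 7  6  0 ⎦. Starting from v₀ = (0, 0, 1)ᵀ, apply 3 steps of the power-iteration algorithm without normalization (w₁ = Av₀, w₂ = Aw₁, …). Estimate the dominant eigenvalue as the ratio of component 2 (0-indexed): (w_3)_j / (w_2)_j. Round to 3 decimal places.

w1 = Av₀ = (5·0 + 3·0 + 7·1; 3·0 + 2·0 + 6·1; 7·0 + 6·0 + 0·1) = (7, 6, 0)
w2 = Aw1 = (5·7 + 3·6 + 7·0; 3·7 + 2·6 + 6·0; 7·7 + 6·6 + 0·0) = (53, 33, 85)
w3 = Aw2 = (959, 735, 569)
Ratio at component: 569 / 85 = 6.694

6.694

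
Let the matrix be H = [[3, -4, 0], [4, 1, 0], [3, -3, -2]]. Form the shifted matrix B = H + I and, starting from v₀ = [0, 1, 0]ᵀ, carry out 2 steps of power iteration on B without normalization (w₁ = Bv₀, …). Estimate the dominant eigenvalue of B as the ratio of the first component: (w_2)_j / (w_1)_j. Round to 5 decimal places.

μ ≈ 6.00000

B = H + I has rows (4, -4, 0); (4, 2, 0); (3, -3, -1)
w1 = Bv₀ = (-4, 2, -3)
w2 = Bw1 = (-24, -12, -15)
Ratio: -24/-4 = 6.00000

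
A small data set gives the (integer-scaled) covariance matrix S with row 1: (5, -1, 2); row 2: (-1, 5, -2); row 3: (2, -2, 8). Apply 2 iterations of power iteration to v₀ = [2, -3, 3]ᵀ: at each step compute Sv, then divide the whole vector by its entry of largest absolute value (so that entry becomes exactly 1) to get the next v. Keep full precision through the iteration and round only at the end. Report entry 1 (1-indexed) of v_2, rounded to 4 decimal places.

0.5225

Sv0 = (19.00000, -23.00000, 34.00000); divide by 34.00000 → v1 = (0.55882, -0.67647, 1.00000)
Sv1 = (5.47059, -5.94118, 10.47059); divide by 10.47059 → v2 = (0.52247, -0.56742, 1.00000)
Requested entry of v2: 186/356 = 0.5225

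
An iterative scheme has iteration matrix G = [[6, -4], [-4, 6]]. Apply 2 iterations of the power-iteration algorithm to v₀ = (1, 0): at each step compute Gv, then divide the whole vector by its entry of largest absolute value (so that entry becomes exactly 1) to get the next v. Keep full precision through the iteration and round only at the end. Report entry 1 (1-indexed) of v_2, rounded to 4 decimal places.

Gv0 = (6.00000, -4.00000); divide by 6.00000 → v1 = (1.00000, -0.66667)
Gv1 = (8.66667, -8.00000); divide by 8.66667 → v2 = (1.00000, -0.92308)
Requested entry of v2: 52/52 = 1.0000

1.0000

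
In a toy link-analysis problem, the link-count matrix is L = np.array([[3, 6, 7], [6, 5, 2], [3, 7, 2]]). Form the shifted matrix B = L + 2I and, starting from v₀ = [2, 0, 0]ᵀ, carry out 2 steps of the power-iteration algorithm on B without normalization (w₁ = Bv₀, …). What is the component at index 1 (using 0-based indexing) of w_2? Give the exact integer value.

B = L + 2I has rows (5, 6, 7); (6, 7, 2); (3, 7, 4)
w1 = Bv₀ = (5·2 + 6·0 + 7·0; 6·2 + 7·0 + 2·0; 3·2 + 7·0 + 4·0) = (10, 12, 6)
w2 = Bw1 = (5·10 + 6·12 + 7·6; 6·10 + 7·12 + 2·6; 3·10 + 7·12 + 4·6) = (164, 156, 138)
Requested component of w2: 156

156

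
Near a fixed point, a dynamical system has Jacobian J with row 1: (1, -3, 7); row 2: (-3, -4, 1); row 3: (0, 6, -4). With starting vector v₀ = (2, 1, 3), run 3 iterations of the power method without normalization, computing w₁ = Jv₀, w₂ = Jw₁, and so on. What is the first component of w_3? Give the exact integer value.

-13

w1 = Jv₀ = (1·2 + (-3)·1 + 7·3; (-3)·2 + (-4)·1 + 1·3; 0·2 + 6·1 + (-4)·3) = (20, -7, -6)
w2 = Jw1 = (1·20 + (-3)·(-7) + 7·(-6); (-3)·20 + (-4)·(-7) + 1·(-6); 0·20 + 6·(-7) + (-4)·(-6)) = (-1, -38, -18)
w3 = Jw2 = (-13, 137, -156)
The requested component of w3 is -13.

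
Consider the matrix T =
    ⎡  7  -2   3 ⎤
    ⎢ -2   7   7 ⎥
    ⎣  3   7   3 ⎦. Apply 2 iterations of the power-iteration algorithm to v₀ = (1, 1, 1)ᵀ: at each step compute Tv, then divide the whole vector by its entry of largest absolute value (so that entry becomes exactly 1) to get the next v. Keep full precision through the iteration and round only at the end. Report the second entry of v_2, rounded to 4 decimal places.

Tv0 = (8.00000, 12.00000, 13.00000); divide by 13.00000 → v1 = (0.61538, 0.92308, 1.00000)
Tv1 = (5.46154, 12.23077, 11.30769); divide by 12.23077 → v2 = (0.44654, 1.00000, 0.92453)
Requested entry of v2: 159/159 = 1.0000

1.0000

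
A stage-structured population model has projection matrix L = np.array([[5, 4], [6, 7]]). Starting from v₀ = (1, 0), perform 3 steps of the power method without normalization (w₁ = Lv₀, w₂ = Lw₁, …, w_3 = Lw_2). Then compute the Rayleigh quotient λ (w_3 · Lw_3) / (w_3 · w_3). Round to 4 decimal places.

λ ≈ 11.0017

w1 = Lv₀ = (5·1 + 4·0; 6·1 + 7·0) = (5, 6)
w2 = Lw1 = (5·5 + 4·6; 6·5 + 7·6) = (49, 72)
w3 = Lw2 = (533, 798)
Lw3 = (5857, 8784)
w3·Lw3 = 533·5857 + 798·8784 = 10131413; w3·w3 = 533·533 + 798·798 = 920893
λ ≈ 10131413/920893 = 11.0017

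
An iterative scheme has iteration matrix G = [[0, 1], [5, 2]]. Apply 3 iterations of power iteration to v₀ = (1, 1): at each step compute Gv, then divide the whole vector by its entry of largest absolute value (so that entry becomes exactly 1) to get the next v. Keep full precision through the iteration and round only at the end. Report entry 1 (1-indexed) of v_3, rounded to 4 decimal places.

0.2603

Gv0 = (1.00000, 7.00000); divide by 7.00000 → v1 = (0.14286, 1.00000)
Gv1 = (1.00000, 2.71429); divide by 2.71429 → v2 = (0.36842, 1.00000)
Gv2 = (1.00000, 3.84211); divide by 3.84211 → v3 = (0.26027, 1.00000)
Requested entry of v3: 19/73 = 0.2603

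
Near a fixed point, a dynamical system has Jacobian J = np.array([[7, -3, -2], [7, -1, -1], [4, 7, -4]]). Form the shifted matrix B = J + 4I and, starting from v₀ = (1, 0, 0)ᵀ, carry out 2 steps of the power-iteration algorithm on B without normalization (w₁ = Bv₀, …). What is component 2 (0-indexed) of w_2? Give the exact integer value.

B = J + 4I has rows (11, -3, -2); (7, 3, -1); (4, 7, 0)
w1 = Bv₀ = (11, 7, 4)
w2 = Bw1 = (92, 94, 93)
Requested component of w2: 93

93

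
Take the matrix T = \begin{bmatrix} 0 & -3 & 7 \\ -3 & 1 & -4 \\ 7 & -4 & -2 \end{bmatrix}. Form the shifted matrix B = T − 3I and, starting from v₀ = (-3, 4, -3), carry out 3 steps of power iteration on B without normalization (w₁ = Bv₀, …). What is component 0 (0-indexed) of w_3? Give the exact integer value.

B = T − 3I has rows (-3, -3, 7); (-3, -2, -4); (7, -4, -5)
w1 = Bv₀ = ((-3)·(-3) + (-3)·4 + 7·(-3); (-3)·(-3) + (-2)·4 + (-4)·(-3); 7·(-3) + (-4)·4 + (-5)·(-3)) = (-24, 13, -22)
w2 = Bw1 = ((-3)·(-24) + (-3)·13 + 7·(-22); (-3)·(-24) + (-2)·13 + (-4)·(-22); 7·(-24) + (-4)·13 + (-5)·(-22)) = (-121, 134, -110)
w3 = Bw2 = (-809, 535, -833)
Requested component of w3: -809

-809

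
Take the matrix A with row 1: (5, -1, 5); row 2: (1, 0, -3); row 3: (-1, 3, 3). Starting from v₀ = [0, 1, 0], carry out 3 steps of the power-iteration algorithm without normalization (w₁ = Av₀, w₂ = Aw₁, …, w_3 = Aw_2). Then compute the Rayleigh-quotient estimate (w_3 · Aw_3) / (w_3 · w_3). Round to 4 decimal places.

λ ≈ 4.4762

w1 = Av₀ = (5·0 + (-1)·1 + 5·0; 1·0 + 0·1 + (-3)·0; (-1)·0 + 3·1 + 3·0) = (-1, 0, 3)
w2 = Aw1 = (5·(-1) + (-1)·0 + 5·3; 1·(-1) + 0·0 + (-3)·3; (-1)·(-1) + 3·0 + 3·3) = (10, -10, 10)
w3 = Aw2 = (110, -20, -10)
Aw3 = (520, 140, -200)
w3·Aw3 = 110·520 + (-20)·140 + (-10)·(-200) = 56400; w3·w3 = 110·110 + (-20)·(-20) + (-10)·(-10) = 12600
λ ≈ 56400/12600 = 4.4762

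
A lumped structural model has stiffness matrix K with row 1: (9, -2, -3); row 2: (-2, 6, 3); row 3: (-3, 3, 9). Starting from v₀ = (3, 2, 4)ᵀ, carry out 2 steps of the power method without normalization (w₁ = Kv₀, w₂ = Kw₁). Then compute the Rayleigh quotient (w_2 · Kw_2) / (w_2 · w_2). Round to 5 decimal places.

w1 = Kv₀ = (11, 18, 33)
w2 = Kw1 = (-36, 185, 318)
Kw2 = (-1648, 2136, 3525)
w2·Kw2 = (-36)·(-1648) + 185·2136 + 318·3525 = 1575438; w2·w2 = (-36)·(-36) + 185·185 + 318·318 = 136645
λ ≈ 1575438/136645 = 11.52942

λ ≈ 11.52942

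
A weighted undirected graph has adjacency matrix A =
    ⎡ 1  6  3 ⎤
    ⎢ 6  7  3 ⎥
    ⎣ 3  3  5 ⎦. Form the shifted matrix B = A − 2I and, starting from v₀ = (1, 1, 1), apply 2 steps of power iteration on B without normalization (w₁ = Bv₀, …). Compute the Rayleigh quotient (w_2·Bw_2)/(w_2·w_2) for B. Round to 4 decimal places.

B = A − 2I has rows (-1, 6, 3); (6, 5, 3); (3, 3, 3)
w1 = Bv₀ = (8, 14, 9)
w2 = Bw1 = (103, 145, 93)
Bw2 = (1046, 1622, 1023)
w2·Bw2 = 438067; w2·w2 = 40283; μ ≈ 438067/40283 = 10.8747

μ ≈ 10.8747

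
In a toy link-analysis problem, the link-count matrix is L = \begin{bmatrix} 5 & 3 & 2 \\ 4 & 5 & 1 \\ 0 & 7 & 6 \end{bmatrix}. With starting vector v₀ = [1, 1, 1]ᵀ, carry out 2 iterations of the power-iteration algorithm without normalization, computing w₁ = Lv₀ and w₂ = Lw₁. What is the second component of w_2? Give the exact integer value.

w1 = Lv₀ = (5·1 + 3·1 + 2·1; 4·1 + 5·1 + 1·1; 0·1 + 7·1 + 6·1) = (10, 10, 13)
w2 = Lw1 = (5·10 + 3·10 + 2·13; 4·10 + 5·10 + 1·13; 0·10 + 7·10 + 6·13) = (106, 103, 148)
The requested component of w2 is 103.

103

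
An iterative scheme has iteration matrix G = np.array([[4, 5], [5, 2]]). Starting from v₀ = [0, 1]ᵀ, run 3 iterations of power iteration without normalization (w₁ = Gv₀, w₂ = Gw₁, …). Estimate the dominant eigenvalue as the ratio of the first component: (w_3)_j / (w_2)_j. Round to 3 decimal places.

w1 = Gv₀ = (4·0 + 5·1; 5·0 + 2·1) = (5, 2)
w2 = Gw1 = (4·5 + 5·2; 5·5 + 2·2) = (30, 29)
w3 = Gw2 = (265, 208)
Ratio at component: 265 / 30 = 8.833

λ ≈ 8.833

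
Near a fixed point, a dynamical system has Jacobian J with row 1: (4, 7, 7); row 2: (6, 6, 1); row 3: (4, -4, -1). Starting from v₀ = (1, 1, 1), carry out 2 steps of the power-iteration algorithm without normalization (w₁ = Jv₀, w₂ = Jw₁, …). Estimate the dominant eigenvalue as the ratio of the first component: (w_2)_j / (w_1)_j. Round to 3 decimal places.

8.667

w1 = Jv₀ = (18, 13, -1)
w2 = Jw1 = (156, 185, 21)
Ratio at component: 156 / 18 = 8.667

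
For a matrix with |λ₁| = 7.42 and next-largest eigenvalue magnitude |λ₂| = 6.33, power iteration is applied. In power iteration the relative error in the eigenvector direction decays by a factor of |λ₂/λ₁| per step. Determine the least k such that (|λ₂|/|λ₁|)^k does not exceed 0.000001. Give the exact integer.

|λ₂/λ₁| = 6.33/7.42 = 0.85310
Need k ≥ ln(0.000001) / ln(0.85310) = -13.8155 / -0.1589 ≈ 86.956
Smallest integer k satisfying the bound: 87

87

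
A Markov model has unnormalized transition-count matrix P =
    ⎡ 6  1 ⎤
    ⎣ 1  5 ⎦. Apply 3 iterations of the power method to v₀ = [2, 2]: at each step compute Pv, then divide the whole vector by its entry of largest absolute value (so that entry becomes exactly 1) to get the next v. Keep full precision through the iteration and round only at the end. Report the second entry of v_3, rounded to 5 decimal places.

0.71692

Pv0 = (14.000000, 12.000000); divide by 14.000000 → v1 = (1.000000, 0.857143)
Pv1 = (6.857143, 5.285714); divide by 6.857143 → v2 = (1.000000, 0.770833)
Pv2 = (6.770833, 4.854167); divide by 6.770833 → v3 = (1.000000, 0.716923)
Requested entry of v3: 466/650 = 0.71692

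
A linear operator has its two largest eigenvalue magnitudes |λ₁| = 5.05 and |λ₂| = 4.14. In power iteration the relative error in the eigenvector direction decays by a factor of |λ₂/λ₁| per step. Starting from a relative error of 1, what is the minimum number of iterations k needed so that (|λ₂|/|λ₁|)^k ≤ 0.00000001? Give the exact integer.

|λ₂/λ₁| = 4.14/5.05 = 0.81980
Need k ≥ ln(0.00000001) / ln(0.81980) = -18.4207 / -0.1987 ≈ 92.710
Smallest integer k satisfying the bound: 93

93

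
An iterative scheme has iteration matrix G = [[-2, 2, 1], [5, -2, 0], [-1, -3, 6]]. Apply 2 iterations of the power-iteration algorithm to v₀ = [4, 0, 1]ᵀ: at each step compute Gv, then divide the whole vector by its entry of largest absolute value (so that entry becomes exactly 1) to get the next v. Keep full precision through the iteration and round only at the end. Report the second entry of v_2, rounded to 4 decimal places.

Gv0 = (-7.00000, 20.00000, 2.00000); divide by 20.00000 → v1 = (-0.35000, 1.00000, 0.10000)
Gv1 = (2.80000, -3.75000, -2.05000); divide by -3.75000 → v2 = (-0.74667, 1.00000, 0.54667)
Requested entry of v2: -75/-75 = 1.0000

1.0000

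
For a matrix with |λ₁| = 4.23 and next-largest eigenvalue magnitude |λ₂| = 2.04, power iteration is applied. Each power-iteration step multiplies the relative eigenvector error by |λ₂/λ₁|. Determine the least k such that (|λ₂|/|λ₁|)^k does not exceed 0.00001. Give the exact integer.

|λ₂/λ₁| = 2.04/4.23 = 0.48227
Need k ≥ ln(0.00001) / ln(0.48227) = -11.5129 / -0.7293 ≈ 15.787
Smallest integer k satisfying the bound: 16

16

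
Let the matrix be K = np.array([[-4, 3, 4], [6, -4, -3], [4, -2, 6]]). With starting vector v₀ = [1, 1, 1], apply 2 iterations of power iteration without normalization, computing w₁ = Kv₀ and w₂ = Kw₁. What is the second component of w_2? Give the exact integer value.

w1 = Kv₀ = ((-4)·1 + 3·1 + 4·1; 6·1 + (-4)·1 + (-3)·1; 4·1 + (-2)·1 + 6·1) = (3, -1, 8)
w2 = Kw1 = ((-4)·3 + 3·(-1) + 4·8; 6·3 + (-4)·(-1) + (-3)·8; 4·3 + (-2)·(-1) + 6·8) = (17, -2, 62)
The requested component of w2 is -2.

-2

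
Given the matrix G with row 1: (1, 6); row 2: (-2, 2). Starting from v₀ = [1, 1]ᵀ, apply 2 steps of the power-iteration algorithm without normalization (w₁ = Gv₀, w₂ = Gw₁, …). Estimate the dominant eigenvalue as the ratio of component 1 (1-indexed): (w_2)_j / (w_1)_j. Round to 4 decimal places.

w1 = Gv₀ = (7, 0)
w2 = Gw1 = (7, -14)
Ratio at component: 7 / 7 = 1.0000

λ ≈ 1.0000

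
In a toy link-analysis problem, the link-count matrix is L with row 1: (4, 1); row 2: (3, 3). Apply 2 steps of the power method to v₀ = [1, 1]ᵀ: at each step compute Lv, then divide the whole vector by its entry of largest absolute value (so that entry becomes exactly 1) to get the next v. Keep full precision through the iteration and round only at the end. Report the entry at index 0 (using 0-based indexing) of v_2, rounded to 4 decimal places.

0.7879

Lv0 = (5.00000, 6.00000); divide by 6.00000 → v1 = (0.83333, 1.00000)
Lv1 = (4.33333, 5.50000); divide by 5.50000 → v2 = (0.78788, 1.00000)
Requested entry of v2: 26/33 = 0.7879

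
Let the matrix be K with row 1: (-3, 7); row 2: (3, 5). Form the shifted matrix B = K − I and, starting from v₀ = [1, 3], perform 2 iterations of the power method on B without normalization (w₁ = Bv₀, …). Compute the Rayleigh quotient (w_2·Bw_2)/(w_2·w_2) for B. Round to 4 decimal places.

μ ≈ 6.2000

B = K − I has rows (-4, 7); (3, 4)
w1 = Bv₀ = (17, 15)
w2 = Bw1 = (37, 111)
Bw2 = (629, 555)
w2·Bw2 = 84878; w2·w2 = 13690; μ ≈ 84878/13690 = 6.2000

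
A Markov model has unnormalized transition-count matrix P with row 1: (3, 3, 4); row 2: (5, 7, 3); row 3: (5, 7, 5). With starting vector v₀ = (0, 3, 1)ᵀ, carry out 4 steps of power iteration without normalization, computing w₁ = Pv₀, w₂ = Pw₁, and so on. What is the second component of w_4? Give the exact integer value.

60738

w1 = Pv₀ = (3·0 + 3·3 + 4·1; 5·0 + 7·3 + 3·1; 5·0 + 7·3 + 5·1) = (13, 24, 26)
w2 = Pw1 = (3·13 + 3·24 + 4·26; 5·13 + 7·24 + 3·26; 5·13 + 7·24 + 5·26) = (215, 311, 363)
w3 = Pw2 = (3030, 4341, 5067)
w4 = Pw3 = (42381, 60738, 70872)
The requested component of w4 is 60738.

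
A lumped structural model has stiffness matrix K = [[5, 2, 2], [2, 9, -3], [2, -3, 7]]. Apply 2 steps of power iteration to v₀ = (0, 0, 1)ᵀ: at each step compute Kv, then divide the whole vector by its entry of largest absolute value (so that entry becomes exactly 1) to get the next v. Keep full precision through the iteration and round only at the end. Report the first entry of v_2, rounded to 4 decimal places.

Kv0 = (2.00000, -3.00000, 7.00000); divide by 7.00000 → v1 = (0.28571, -0.42857, 1.00000)
Kv1 = (2.57143, -6.28571, 8.85714); divide by 8.85714 → v2 = (0.29032, -0.70968, 1.00000)
Requested entry of v2: 18/62 = 0.2903

0.2903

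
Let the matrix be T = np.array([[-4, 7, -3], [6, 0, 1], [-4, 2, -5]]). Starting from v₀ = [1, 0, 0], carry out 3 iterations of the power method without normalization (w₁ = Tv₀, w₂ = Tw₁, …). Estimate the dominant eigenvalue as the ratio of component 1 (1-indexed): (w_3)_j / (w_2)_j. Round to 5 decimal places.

w1 = Tv₀ = ((-4)·1 + 7·0 + (-3)·0; 6·1 + 0·0 + 1·0; (-4)·1 + 2·0 + (-5)·0) = (-4, 6, -4)
w2 = Tw1 = ((-4)·(-4) + 7·6 + (-3)·(-4); 6·(-4) + 0·6 + 1·(-4); (-4)·(-4) + 2·6 + (-5)·(-4)) = (70, -28, 48)
w3 = Tw2 = (-620, 468, -576)
Ratio at component: -620 / 70 = -8.85714

-8.85714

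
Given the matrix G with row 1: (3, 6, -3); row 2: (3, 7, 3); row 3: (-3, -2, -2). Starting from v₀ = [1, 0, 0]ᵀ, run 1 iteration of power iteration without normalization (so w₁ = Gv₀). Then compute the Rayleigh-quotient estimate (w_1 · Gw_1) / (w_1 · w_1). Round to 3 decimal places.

7.333

w1 = Gv₀ = (3·1 + 6·0 + (-3)·0; 3·1 + 7·0 + 3·0; (-3)·1 + (-2)·0 + (-2)·0) = (3, 3, -3)
Gw1 = (36, 21, -9)
w1·Gw1 = 3·36 + 3·21 + (-3)·(-9) = 198; w1·w1 = 3·3 + 3·3 + (-3)·(-3) = 27
λ ≈ 198/27 = 7.333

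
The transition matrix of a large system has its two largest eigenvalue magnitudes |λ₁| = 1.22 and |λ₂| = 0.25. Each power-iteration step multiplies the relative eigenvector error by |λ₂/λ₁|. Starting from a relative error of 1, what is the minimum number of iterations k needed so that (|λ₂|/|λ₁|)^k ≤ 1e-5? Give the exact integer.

8

|λ₂/λ₁| = 0.25/1.22 = 0.20492
Need k ≥ ln(1e-5) / ln(0.20492) = -11.5129 / -1.5851 ≈ 7.263
Smallest integer k satisfying the bound: 8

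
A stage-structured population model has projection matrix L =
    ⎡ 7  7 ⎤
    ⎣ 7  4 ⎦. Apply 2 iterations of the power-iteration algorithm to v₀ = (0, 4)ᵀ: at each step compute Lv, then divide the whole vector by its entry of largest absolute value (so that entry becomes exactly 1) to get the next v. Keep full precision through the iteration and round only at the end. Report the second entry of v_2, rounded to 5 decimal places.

0.84416

Lv0 = (28.000000, 16.000000); divide by 28.000000 → v1 = (1.000000, 0.571429)
Lv1 = (11.000000, 9.285714); divide by 11.000000 → v2 = (1.000000, 0.844156)
Requested entry of v2: 260/308 = 0.84416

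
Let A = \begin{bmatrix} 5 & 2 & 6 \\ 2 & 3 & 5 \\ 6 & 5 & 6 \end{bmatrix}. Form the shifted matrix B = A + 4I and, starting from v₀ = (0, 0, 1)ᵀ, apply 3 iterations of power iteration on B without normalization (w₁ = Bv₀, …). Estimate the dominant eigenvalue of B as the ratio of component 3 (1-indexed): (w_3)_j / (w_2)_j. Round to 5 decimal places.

μ ≈ 17.63354

B = A + 4I has rows (9, 2, 6); (2, 7, 5); (6, 5, 10)
w1 = Bv₀ = (9·0 + 2·0 + 6·1; 2·0 + 7·0 + 5·1; 6·0 + 5·0 + 10·1) = (6, 5, 10)
w2 = Bw1 = (9·6 + 2·5 + 6·10; 2·6 + 7·5 + 5·10; 6·6 + 5·5 + 10·10) = (124, 97, 161)
w3 = Bw2 = (2276, 1732, 2839)
Ratio: 2839/161 = 17.63354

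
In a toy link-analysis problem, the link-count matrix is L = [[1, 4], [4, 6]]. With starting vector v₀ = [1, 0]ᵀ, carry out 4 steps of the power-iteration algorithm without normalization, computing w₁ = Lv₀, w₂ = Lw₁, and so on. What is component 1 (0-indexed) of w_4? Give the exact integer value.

1932

w1 = Lv₀ = (1·1 + 4·0; 4·1 + 6·0) = (1, 4)
w2 = Lw1 = (1·1 + 4·4; 4·1 + 6·4) = (17, 28)
w3 = Lw2 = (129, 236)
w4 = Lw3 = (1073, 1932)
The requested component of w4 is 1932.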